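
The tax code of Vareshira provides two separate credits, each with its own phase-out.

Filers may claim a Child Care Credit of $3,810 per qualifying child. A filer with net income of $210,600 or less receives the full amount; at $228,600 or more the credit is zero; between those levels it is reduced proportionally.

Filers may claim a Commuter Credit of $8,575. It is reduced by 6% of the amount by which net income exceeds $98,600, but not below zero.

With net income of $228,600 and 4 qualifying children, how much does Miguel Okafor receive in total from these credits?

Child Care Credit: base = 4 × $3,810 = $15,240. $228,600 is at or above $228,600, so the credit is $0.
Commuter Credit: 6% of the $130,000 excess over $98,600 is $7,800; credit = $8,575 − $7,800 = $775.
Total: $0 + $775 = $775.

$775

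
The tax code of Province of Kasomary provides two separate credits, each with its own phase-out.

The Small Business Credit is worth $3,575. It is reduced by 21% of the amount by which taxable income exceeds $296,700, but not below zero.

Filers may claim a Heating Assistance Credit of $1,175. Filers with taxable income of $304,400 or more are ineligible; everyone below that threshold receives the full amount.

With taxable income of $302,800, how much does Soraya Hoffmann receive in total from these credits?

Small Business Credit: 21% of the $6,100 excess over $296,700 is $1,281; credit = $3,575 − $1,281 = $2,294.
Heating Assistance Credit: $302,800 is below the $304,400 cutoff, so the full $1,175 applies.
Total: $2,294 + $1,175 = $3,469.

$3,469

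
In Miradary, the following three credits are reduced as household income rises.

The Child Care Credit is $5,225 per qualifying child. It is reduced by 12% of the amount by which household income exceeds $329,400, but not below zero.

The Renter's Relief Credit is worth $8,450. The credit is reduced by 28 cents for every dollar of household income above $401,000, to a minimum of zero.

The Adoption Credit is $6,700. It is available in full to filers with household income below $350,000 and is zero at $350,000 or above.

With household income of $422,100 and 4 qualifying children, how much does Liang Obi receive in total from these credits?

$12,318

Child Care Credit: base = 4 × $5,225 = $20,900. 12% of the $92,700 excess over $329,400 is $11,124; credit = $20,900 − $11,124 = $9,776.
Renter's Relief Credit: 28% of the $21,100 excess over $401,000 is $5,908; credit = $8,450 − $5,908 = $2,542.
Adoption Credit: $422,100 meets or exceeds the $350,000 cutoff, so the credit is $0.
Total: $9,776 + $2,542 + $0 = $12,318.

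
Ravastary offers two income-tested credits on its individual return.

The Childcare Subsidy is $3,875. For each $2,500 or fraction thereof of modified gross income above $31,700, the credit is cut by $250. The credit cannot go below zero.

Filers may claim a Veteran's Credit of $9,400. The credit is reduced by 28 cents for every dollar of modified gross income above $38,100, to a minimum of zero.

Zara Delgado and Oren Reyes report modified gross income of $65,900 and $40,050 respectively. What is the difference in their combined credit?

$9,738

Zara ($65,900): Childcare Subsidy: income exceeds $31,700 by $34,200, which is 14 full-or-partial $2,500 increments; reduction = 14 × $250 = $3,500, leaving $375. Veteran's Credit: 28% of the $27,800 excess over $38,100 is $7,784; credit = $9,400 − $7,784 = $1,616. total $375 + $1,616 = $1,991
Oren ($40,050): Childcare Subsidy: income exceeds $31,700 by $8,350, which is 4 full-or-partial $2,500 increments; reduction = 4 × $250 = $1,000, leaving $2,875. Veteran's Credit: 28% of the $1,950 excess over $38,100 is $546; credit = $9,400 − $546 = $8,854. total $2,875 + $8,854 = $11,729
Difference: |$1,991 − $11,729| = $9,738.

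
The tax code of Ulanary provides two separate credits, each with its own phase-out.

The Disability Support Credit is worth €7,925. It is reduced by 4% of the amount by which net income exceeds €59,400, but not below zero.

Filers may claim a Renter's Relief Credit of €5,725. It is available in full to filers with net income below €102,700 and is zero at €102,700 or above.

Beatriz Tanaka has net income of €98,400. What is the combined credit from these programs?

€12,090

Disability Support Credit: 4% of the €39,000 excess over €59,400 is €1,560; credit = €7,925 − €1,560 = €6,365.
Renter's Relief Credit: €98,400 is below the €102,700 cutoff, so the full €5,725 applies.
Total: €6,365 + €5,725 = €12,090.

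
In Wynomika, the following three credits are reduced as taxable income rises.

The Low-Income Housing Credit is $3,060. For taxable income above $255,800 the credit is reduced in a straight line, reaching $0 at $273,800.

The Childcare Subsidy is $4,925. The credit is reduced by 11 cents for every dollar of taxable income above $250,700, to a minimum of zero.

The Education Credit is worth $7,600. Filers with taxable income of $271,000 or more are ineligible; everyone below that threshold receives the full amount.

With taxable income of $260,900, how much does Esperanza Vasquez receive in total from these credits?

Low-Income Housing Credit: $260,900 is $5,100 into a $18,000 phase-out range, leaving 12,900/18,000 of the credit: $3,060 × 12,900/18,000 = $2,193.
Childcare Subsidy: 11% of the $10,200 excess over $250,700 is $1,122; credit = $4,925 − $1,122 = $3,803.
Education Credit: $260,900 is below the $271,000 cutoff, so the full $7,600 applies.
Total: $2,193 + $3,803 + $7,600 = $13,596.

$13,596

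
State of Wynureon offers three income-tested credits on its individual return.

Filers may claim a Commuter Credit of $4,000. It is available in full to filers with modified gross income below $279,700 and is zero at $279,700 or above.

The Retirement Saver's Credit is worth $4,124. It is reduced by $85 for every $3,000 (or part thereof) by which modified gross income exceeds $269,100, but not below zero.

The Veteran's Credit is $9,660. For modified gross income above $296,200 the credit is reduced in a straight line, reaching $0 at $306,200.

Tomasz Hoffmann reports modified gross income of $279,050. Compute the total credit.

Commuter Credit: $279,050 is below the $279,700 cutoff, so the full $4,000 applies.
Retirement Saver's Credit: income exceeds $269,100 by $9,950, which is 4 full-or-partial $3,000 increments; reduction = 4 × $85 = $340, leaving $3,784.
Veteran's Credit: $279,050 is at or below the $296,200 threshold, so the full $9,660 applies.
Total: $4,000 + $3,784 + $9,660 = $17,444.

$17,444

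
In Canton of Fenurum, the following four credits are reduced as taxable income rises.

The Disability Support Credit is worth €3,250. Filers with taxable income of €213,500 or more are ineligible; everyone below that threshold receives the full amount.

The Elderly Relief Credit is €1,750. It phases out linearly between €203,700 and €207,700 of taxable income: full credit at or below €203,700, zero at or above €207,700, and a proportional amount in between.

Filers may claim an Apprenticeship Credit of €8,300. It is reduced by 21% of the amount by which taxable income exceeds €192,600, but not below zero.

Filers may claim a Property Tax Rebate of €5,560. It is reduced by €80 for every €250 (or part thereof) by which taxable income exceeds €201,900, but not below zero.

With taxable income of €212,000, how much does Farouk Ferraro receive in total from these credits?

Disability Support Credit: €212,000 is below the €213,500 cutoff, so the full €3,250 applies.
Elderly Relief Credit: €212,000 is at or above €207,700, so the credit is €0.
Apprenticeship Credit: 21% of the €19,400 excess over €192,600 is €4,074; credit = €8,300 − €4,074 = €4,226.
Property Tax Rebate: income exceeds €201,900 by €10,100, which is 41 full-or-partial €250 increments; reduction = 41 × €80 = €3,280, leaving €2,280.
Total: €3,250 + €0 + €4,226 + €2,280 = €9,756.

€9,756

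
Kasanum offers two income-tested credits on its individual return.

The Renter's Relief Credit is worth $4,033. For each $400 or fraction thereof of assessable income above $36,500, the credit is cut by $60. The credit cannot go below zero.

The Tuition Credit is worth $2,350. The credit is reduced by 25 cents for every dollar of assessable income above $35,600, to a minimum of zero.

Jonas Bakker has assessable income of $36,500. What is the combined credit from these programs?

Renter's Relief Credit: $36,500 is at or below the $36,500 threshold, so the full $4,033 applies.
Tuition Credit: 25% of the $900 excess over $35,600 is $225; credit = $2,350 − $225 = $2,125.
Total: $4,033 + $2,125 = $6,158.

$6,158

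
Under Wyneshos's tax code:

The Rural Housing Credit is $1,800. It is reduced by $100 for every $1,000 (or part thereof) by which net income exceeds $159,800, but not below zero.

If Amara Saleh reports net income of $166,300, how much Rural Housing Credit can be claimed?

$1,100

Rural Housing Credit: income exceeds $159,800 by $6,500, which is 7 full-or-partial $1,000 increments; reduction = 7 × $100 = $700, leaving $1,100.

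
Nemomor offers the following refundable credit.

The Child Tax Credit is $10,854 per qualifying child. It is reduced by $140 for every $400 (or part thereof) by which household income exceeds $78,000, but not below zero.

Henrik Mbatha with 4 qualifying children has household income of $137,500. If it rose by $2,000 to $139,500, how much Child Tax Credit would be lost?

$700

At $137,500 — base = 4 × $10,854 = $43,416. income exceeds $78,000 by $59,500, which is 149 full-or-partial $400 increments; reduction = 149 × $140 = $20,860, leaving $22,556.
At $139,500 — base = 4 × $10,854 = $43,416. income exceeds $78,000 by $61,500, which is 154 full-or-partial $400 increments; reduction = 154 × $140 = $21,560, leaving $21,856.
Lost: $22,556 − $21,856 = $700.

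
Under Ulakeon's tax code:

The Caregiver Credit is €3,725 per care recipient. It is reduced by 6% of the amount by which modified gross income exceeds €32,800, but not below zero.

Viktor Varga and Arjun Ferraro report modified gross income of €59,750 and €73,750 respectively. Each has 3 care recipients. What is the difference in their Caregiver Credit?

Viktor (€59,750): Caregiver Credit: base = 3 × €3,725 = €11,175. 6% of the €26,950 excess over €32,800 is €1,617; credit = €11,175 − €1,617 = €9,558.
Arjun (€73,750): Caregiver Credit: base = 3 × €3,725 = €11,175. 6% of the €40,950 excess over €32,800 is €2,457; credit = €11,175 − €2,457 = €8,718.
Difference: |€9,558 − €8,718| = €840.

€840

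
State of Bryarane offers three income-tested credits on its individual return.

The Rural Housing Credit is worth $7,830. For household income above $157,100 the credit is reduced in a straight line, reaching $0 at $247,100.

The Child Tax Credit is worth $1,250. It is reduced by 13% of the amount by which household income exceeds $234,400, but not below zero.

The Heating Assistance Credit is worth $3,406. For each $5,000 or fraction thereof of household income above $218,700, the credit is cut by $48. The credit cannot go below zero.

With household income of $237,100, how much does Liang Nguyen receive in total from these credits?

$4,983

Rural Housing Credit: $237,100 is $80,000 into a $90,000 phase-out range, leaving 10,000/90,000 of the credit: $7,830 × 10,000/90,000 = $870.
Child Tax Credit: 13% of the $2,700 excess over $234,400 is $351; credit = $1,250 − $351 = $899.
Heating Assistance Credit: income exceeds $218,700 by $18,400, which is 4 full-or-partial $5,000 increments; reduction = 4 × $48 = $192, leaving $3,214.
Total: $870 + $899 + $3,214 = $4,983.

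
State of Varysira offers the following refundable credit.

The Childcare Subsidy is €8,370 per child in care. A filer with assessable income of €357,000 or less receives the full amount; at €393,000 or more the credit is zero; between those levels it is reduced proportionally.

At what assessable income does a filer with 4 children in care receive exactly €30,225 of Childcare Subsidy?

Full credit = 4 × €8,370 = €33,480.
€30,225 is 30,225/33,480 of the full €33,480, so 3,255/33,480 of the €36,000 range has been used: income = €357,000 + €36,000 × 3,255/33,480 = €360,500.

€360,500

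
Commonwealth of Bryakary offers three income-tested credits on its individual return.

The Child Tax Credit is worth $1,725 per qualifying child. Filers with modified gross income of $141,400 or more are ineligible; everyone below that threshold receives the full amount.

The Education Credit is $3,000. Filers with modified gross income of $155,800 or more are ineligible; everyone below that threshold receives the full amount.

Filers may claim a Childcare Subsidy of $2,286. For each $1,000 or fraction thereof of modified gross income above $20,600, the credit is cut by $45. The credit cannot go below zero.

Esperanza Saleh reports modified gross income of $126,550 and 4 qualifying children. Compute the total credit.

Child Tax Credit: base = 4 × $1,725 = $6,900. $126,550 is below the $141,400 cutoff, so the full $6,900 applies.
Education Credit: $126,550 is below the $155,800 cutoff, so the full $3,000 applies.
Childcare Subsidy: income exceeds $20,600 by $105,950 → 106 increments × $45 = $4,770 ≥ base, so the credit is $0.
Total: $6,900 + $3,000 + $0 = $9,900.

$9,900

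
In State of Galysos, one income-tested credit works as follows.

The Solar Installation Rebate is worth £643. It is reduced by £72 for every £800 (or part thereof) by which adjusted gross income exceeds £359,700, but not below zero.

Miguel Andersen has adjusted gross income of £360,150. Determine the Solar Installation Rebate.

Solar Installation Rebate: income exceeds £359,700 by £450, which is 1 full-or-partial £800 increment; reduction = 1 × £72 = £72, leaving £571.

£571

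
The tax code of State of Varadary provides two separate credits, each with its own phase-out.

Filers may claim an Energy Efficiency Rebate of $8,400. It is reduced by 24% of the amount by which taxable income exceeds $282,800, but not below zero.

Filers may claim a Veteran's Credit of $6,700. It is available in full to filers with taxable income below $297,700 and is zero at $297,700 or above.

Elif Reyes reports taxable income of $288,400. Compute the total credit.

Energy Efficiency Rebate: 24% of the $5,600 excess over $282,800 is $1,344; credit = $8,400 − $1,344 = $7,056.
Veteran's Credit: $288,400 is below the $297,700 cutoff, so the full $6,700 applies.
Total: $7,056 + $6,700 = $13,756.

$13,756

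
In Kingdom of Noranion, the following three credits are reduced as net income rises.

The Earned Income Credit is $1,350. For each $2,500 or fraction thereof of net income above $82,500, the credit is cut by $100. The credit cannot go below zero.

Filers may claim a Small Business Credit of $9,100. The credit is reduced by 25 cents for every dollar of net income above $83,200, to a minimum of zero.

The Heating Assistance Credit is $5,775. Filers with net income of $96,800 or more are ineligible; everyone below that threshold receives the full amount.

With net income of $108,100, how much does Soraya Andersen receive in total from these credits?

Earned Income Credit: income exceeds $82,500 by $25,600, which is 11 full-or-partial $2,500 increments; reduction = 11 × $100 = $1,100, leaving $250.
Small Business Credit: 25% of the $24,900 excess over $83,200 is $6,225; credit = $9,100 − $6,225 = $2,875.
Heating Assistance Credit: $108,100 meets or exceeds the $96,800 cutoff, so the credit is $0.
Total: $250 + $2,875 + $0 = $3,125.

$3,125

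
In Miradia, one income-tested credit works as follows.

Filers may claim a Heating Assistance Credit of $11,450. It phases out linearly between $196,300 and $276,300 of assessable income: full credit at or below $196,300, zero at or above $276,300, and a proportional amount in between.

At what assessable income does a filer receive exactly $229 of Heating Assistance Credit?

$274,700

$229 is 229/11,450 of the full $11,450, so 11,221/11,450 of the $80,000 range has been used: income = $196,300 + $80,000 × 11,221/11,450 = $274,700.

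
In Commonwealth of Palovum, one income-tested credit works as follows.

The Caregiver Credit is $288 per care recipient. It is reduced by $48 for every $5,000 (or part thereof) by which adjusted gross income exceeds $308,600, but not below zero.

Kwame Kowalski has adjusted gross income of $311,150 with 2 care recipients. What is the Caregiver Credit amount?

$528

Caregiver Credit: base = 2 × $288 = $576. income exceeds $308,600 by $2,550, which is 1 full-or-partial $5,000 increment; reduction = 1 × $48 = $48, leaving $528.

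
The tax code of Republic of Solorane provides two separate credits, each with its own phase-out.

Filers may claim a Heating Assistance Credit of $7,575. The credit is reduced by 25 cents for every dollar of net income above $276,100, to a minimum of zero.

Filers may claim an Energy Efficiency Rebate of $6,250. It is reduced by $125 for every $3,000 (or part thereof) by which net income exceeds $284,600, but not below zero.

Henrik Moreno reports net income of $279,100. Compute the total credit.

$13,075

Heating Assistance Credit: 25% of the $3,000 excess over $276,100 is $750; credit = $7,575 − $750 = $6,825.
Energy Efficiency Rebate: $279,100 is at or below the $284,600 threshold, so the full $6,250 applies.
Total: $6,825 + $6,250 = $13,075.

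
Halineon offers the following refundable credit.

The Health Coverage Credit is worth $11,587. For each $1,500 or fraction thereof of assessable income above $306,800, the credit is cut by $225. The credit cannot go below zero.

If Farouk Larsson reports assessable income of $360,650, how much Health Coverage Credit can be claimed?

Health Coverage Credit: income exceeds $306,800 by $53,850, which is 36 full-or-partial $1,500 increments; reduction = 36 × $225 = $8,100, leaving $3,487.

$3,487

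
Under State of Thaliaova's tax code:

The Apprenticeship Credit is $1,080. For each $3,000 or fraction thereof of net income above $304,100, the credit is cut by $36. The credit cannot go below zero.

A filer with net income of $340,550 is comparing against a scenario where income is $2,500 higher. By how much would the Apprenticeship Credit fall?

$0

At $340,550 — income exceeds $304,100 by $36,450, which is 13 full-or-partial $3,000 increments; reduction = 13 × $36 = $468, leaving $612.
At $343,050 — income exceeds $304,100 by $38,950, which is 13 full-or-partial $3,000 increments; reduction = 13 × $36 = $468, leaving $612.
Lost: $612 − $612 = $0.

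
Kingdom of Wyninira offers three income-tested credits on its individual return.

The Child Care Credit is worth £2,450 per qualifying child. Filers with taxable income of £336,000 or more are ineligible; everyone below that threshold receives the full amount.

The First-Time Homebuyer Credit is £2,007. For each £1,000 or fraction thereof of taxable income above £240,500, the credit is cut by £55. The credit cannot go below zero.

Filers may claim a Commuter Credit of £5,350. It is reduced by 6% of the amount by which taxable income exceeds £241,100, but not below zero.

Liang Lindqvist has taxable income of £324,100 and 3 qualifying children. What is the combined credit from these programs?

Child Care Credit: base = 3 × £2,450 = £7,350. £324,100 is below the £336,000 cutoff, so the full £7,350 applies.
First-Time Homebuyer Credit: income exceeds £240,500 by £83,600 → 84 increments × £55 = £4,620 ≥ base, so the credit is £0.
Commuter Credit: 6% of the £83,000 excess over £241,100 is £4,980; credit = £5,350 − £4,980 = £370.
Total: £7,350 + £0 + £370 = £7,720.

£7,720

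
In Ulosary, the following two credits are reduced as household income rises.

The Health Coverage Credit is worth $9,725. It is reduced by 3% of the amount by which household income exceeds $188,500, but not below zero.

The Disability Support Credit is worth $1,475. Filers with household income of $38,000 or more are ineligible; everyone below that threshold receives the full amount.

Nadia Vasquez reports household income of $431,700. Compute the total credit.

Health Coverage Credit: 3% of the $243,200 excess over $188,500 is $7,296; credit = $9,725 − $7,296 = $2,429.
Disability Support Credit: $431,700 meets or exceeds the $38,000 cutoff, so the credit is $0.
Total: $2,429 + $0 = $2,429.

$2,429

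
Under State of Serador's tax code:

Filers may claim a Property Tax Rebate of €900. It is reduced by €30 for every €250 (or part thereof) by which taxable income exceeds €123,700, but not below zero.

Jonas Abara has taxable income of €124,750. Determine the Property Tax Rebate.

€750

Property Tax Rebate: income exceeds €123,700 by €1,050, which is 5 full-or-partial €250 increments; reduction = 5 × €30 = €150, leaving €750.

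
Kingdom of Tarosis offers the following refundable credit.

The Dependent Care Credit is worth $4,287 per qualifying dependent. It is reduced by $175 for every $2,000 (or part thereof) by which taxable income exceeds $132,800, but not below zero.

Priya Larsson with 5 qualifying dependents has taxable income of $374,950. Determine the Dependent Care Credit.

Dependent Care Credit: base = 5 × $4,287 = $21,435. income exceeds $132,800 by $242,150, which is 122 full-or-partial $2,000 increments; reduction = 122 × $175 = $21,350, leaving $85.

$85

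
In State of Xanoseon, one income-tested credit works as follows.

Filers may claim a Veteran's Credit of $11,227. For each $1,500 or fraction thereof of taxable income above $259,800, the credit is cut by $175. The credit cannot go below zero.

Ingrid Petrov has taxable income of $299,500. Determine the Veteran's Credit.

$6,502

Veteran's Credit: income exceeds $259,800 by $39,700, which is 27 full-or-partial $1,500 increments; reduction = 27 × $175 = $4,725, leaving $6,502.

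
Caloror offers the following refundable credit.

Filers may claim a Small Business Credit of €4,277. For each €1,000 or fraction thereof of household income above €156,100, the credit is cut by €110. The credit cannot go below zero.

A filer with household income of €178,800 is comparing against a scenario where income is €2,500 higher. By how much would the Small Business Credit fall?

At €178,800 — income exceeds €156,100 by €22,700, which is 23 full-or-partial €1,000 increments; reduction = 23 × €110 = €2,530, leaving €1,747.
At €181,300 — income exceeds €156,100 by €25,200, which is 26 full-or-partial €1,000 increments; reduction = 26 × €110 = €2,860, leaving €1,417.
Lost: €1,747 − €1,417 = €330.

€330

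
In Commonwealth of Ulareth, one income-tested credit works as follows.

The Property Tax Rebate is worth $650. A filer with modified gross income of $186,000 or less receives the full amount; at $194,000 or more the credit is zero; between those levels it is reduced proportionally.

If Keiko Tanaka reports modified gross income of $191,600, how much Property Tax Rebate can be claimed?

$195

Property Tax Rebate: $191,600 is $5,600 into a $8,000 phase-out range, leaving 2,400/8,000 of the credit: $650 × 2,400/8,000 = $195.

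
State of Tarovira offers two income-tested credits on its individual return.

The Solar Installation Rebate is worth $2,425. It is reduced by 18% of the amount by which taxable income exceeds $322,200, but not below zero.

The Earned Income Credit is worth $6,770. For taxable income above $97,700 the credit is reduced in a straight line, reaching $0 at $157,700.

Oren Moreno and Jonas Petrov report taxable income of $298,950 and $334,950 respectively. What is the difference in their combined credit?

Oren ($298,950): Solar Installation Rebate: $298,950 is at or below the $322,200 threshold, so the full $2,425 applies. Earned Income Credit: $298,950 is at or above $157,700, so the credit is $0. total $2,425 + $0 = $2,425
Jonas ($334,950): Solar Installation Rebate: 18% of the $12,750 excess over $322,200 is $2,295; credit = $2,425 − $2,295 = $130. Earned Income Credit: $334,950 is at or above $157,700, so the credit is $0. total $130 + $0 = $130
Difference: |$2,425 − $130| = $2,295.

$2,295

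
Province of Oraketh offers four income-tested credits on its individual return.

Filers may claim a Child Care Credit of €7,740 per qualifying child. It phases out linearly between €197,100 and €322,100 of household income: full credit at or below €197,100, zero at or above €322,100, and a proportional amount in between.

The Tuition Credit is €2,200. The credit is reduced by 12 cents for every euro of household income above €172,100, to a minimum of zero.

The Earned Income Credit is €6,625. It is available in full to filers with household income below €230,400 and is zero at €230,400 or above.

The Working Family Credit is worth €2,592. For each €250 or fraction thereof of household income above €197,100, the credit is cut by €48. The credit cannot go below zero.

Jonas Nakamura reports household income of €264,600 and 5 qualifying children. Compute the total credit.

€17,802

Child Care Credit: base = 5 × €7,740 = €38,700. €264,600 is €67,500 into a €125,000 phase-out range, leaving 57,500/125,000 of the credit: €38,700 × 57,500/125,000 = €17,802.
Tuition Credit: 12% of the €92,500 excess over €172,100 is €11,100 ≥ base, so the credit is €0.
Earned Income Credit: €264,600 meets or exceeds the €230,400 cutoff, so the credit is €0.
Working Family Credit: income exceeds €197,100 by €67,500 → 270 increments × €48 = €12,960 ≥ base, so the credit is €0.
Total: €17,802 + €0 + €0 + €0 = €17,802.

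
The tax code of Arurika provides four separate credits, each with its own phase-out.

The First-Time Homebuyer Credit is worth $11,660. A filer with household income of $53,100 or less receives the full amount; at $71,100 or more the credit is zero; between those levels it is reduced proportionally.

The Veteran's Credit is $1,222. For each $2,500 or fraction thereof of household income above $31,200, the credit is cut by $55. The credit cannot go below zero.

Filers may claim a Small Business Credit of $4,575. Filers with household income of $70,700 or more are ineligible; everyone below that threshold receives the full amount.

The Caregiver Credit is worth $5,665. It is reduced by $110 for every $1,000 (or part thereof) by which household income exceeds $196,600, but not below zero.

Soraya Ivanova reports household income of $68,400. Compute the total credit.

$12,386

First-Time Homebuyer Credit: $68,400 is $15,300 into a $18,000 phase-out range, leaving 2,700/18,000 of the credit: $11,660 × 2,700/18,000 = $1,749.
Veteran's Credit: income exceeds $31,200 by $37,200, which is 15 full-or-partial $2,500 increments; reduction = 15 × $55 = $825, leaving $397.
Small Business Credit: $68,400 is below the $70,700 cutoff, so the full $4,575 applies.
Caregiver Credit: $68,400 is at or below the $196,600 threshold, so the full $5,665 applies.
Total: $1,749 + $397 + $4,575 + $5,665 = $12,386.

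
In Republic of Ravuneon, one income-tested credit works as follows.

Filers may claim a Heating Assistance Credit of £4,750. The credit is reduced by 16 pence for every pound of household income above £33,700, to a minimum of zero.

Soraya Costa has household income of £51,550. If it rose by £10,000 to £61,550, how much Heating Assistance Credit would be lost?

At £51,550 — 16% of the £17,850 excess over £33,700 is £2,856; credit = £4,750 − £2,856 = £1,894.
At £61,550 — 16% of the £27,850 excess over £33,700 is £4,456; credit = £4,750 − £4,456 = £294.
Lost: £1,894 − £294 = £1,600.

£1,600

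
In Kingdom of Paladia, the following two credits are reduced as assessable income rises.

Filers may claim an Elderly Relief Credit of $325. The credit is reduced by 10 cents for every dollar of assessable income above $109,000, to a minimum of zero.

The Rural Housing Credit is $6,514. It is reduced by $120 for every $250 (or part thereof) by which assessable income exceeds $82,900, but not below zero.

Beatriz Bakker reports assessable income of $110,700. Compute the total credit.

$155

Elderly Relief Credit: 10% of the $1,700 excess over $109,000 is $170; credit = $325 − $170 = $155.
Rural Housing Credit: income exceeds $82,900 by $27,800 → 112 increments × $120 = $13,440 ≥ base, so the credit is $0.
Total: $155 + $0 = $155.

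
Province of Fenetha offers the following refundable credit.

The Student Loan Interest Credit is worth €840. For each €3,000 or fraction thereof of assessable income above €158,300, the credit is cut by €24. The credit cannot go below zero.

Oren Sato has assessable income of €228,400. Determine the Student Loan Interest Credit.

€264

Student Loan Interest Credit: income exceeds €158,300 by €70,100, which is 24 full-or-partial €3,000 increments; reduction = 24 × €24 = €576, leaving €264.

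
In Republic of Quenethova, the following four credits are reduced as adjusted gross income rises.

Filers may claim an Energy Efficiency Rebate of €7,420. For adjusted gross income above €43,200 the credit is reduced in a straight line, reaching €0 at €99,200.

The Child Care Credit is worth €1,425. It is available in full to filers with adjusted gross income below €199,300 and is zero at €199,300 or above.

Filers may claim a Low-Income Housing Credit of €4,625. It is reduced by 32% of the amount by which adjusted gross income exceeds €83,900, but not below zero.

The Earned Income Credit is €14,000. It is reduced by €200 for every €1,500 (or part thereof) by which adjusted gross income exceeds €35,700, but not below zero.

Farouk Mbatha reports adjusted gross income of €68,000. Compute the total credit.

€19,784

Energy Efficiency Rebate: €68,000 is €24,800 into a €56,000 phase-out range, leaving 31,200/56,000 of the credit: €7,420 × 31,200/56,000 = €4,134.
Child Care Credit: €68,000 is below the €199,300 cutoff, so the full €1,425 applies.
Low-Income Housing Credit: €68,000 is at or below the €83,900 threshold, so the full €4,625 applies.
Earned Income Credit: income exceeds €35,700 by €32,300, which is 22 full-or-partial €1,500 increments; reduction = 22 × €200 = €4,400, leaving €9,600.
Total: €4,134 + €1,425 + €4,625 + €9,600 = €19,784.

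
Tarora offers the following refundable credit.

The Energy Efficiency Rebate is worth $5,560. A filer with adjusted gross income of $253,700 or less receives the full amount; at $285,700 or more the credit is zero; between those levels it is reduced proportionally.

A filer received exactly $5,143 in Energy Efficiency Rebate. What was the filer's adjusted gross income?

$5,143 is 5,143/5,560 of the full $5,560, so 417/5,560 of the $32,000 range has been used: income = $253,700 + $32,000 × 417/5,560 = $256,100.

$256,100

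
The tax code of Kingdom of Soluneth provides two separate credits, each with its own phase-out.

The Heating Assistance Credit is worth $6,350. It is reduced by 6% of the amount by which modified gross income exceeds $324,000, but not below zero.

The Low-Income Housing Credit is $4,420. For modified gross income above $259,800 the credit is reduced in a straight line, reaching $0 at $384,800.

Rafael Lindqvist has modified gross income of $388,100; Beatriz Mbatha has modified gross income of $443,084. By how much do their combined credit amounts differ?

Rafael ($388,100): Heating Assistance Credit: 6% of the $64,100 excess over $324,000 is $3,846; credit = $6,350 − $3,846 = $2,504. Low-Income Housing Credit: $388,100 is at or above $384,800, so the credit is $0. total $2,504 + $0 = $2,504
Beatriz ($443,084): Heating Assistance Credit: 6% of the $119,084 excess over $324,000 is $7,145.04 ≥ base, so the credit is $0. Low-Income Housing Credit: $443,084 is at or above $384,800, so the credit is $0. total $0 + $0 = $0
Difference: |$2,504 − $0| = $2,504.

$2,504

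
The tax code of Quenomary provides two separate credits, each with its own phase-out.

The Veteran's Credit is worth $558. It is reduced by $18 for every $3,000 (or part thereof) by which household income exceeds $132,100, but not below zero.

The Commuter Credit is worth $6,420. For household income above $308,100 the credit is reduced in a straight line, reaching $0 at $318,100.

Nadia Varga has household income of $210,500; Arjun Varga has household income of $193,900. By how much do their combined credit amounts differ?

Nadia ($210,500): Veteran's Credit: income exceeds $132,100 by $78,400, which is 27 full-or-partial $3,000 increments; reduction = 27 × $18 = $486, leaving $72. Commuter Credit: $210,500 is at or below the $308,100 threshold, so the full $6,420 applies. total $72 + $6,420 = $6,492
Arjun ($193,900): Veteran's Credit: income exceeds $132,100 by $61,800, which is 21 full-or-partial $3,000 increments; reduction = 21 × $18 = $378, leaving $180. Commuter Credit: $193,900 is at or below the $308,100 threshold, so the full $6,420 applies. total $180 + $6,420 = $6,600
Difference: |$6,492 − $6,600| = $108.

$108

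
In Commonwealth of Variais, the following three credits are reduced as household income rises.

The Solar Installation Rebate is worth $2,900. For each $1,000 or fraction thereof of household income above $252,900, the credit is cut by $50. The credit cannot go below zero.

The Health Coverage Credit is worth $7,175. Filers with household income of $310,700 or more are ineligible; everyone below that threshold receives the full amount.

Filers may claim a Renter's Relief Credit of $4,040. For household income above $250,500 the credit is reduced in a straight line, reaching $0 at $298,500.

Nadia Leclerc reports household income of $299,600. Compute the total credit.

$7,725

Solar Installation Rebate: income exceeds $252,900 by $46,700, which is 47 full-or-partial $1,000 increments; reduction = 47 × $50 = $2,350, leaving $550.
Health Coverage Credit: $299,600 is below the $310,700 cutoff, so the full $7,175 applies.
Renter's Relief Credit: $299,600 is at or above $298,500, so the credit is $0.
Total: $550 + $7,175 + $0 = $7,725.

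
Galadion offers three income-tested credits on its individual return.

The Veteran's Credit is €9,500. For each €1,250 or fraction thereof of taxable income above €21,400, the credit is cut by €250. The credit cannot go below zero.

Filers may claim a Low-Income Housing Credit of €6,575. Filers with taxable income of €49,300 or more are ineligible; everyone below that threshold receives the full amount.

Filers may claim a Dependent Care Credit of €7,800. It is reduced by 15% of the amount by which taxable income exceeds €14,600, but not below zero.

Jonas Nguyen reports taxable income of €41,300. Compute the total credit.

€15,870

Veteran's Credit: income exceeds €21,400 by €19,900, which is 16 full-or-partial €1,250 increments; reduction = 16 × €250 = €4,000, leaving €5,500.
Low-Income Housing Credit: €41,300 is below the €49,300 cutoff, so the full €6,575 applies.
Dependent Care Credit: 15% of the €26,700 excess over €14,600 is €4,005; credit = €7,800 − €4,005 = €3,795.
Total: €5,500 + €6,575 + €3,795 = €15,870.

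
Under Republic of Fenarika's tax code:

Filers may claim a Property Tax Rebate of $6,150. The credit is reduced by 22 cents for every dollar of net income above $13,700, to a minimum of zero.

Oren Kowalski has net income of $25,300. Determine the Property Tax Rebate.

$3,598

Property Tax Rebate: 22% of the $11,600 excess over $13,700 is $2,552; credit = $6,150 − $2,552 = $3,598.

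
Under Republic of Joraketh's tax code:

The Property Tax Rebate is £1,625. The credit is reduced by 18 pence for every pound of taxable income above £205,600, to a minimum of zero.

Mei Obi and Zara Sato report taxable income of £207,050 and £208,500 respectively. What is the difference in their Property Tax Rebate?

£261

Mei (£207,050): Property Tax Rebate: 18% of the £1,450 excess over £205,600 is £261; credit = £1,625 − £261 = £1,364.
Zara (£208,500): Property Tax Rebate: 18% of the £2,900 excess over £205,600 is £522; credit = £1,625 − £522 = £1,103.
Difference: |£1,364 − £1,103| = £261.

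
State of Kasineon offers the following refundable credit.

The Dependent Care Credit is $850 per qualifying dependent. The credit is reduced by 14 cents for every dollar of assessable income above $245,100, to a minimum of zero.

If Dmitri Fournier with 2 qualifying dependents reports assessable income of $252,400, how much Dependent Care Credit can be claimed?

Dependent Care Credit: base = 2 × $850 = $1,700. 14% of the $7,300 excess over $245,100 is $1,022; credit = $1,700 − $1,022 = $678.

$678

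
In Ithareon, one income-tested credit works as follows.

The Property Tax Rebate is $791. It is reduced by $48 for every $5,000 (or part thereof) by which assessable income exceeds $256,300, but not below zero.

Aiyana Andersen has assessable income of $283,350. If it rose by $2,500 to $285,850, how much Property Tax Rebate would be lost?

$0

At $283,350 — income exceeds $256,300 by $27,050, which is 6 full-or-partial $5,000 increments; reduction = 6 × $48 = $288, leaving $503.
At $285,850 — income exceeds $256,300 by $29,550, which is 6 full-or-partial $5,000 increments; reduction = 6 × $48 = $288, leaving $503.
Lost: $503 − $503 = $0.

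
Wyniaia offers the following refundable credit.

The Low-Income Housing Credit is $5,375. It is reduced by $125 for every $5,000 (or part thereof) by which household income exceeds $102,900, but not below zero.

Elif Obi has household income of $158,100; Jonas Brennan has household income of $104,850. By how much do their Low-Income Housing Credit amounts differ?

$1,375

Elif ($158,100): Low-Income Housing Credit: income exceeds $102,900 by $55,200, which is 12 full-or-partial $5,000 increments; reduction = 12 × $125 = $1,500, leaving $3,875.
Jonas ($104,850): Low-Income Housing Credit: income exceeds $102,900 by $1,950, which is 1 full-or-partial $5,000 increment; reduction = 1 × $125 = $125, leaving $5,250.
Difference: |$3,875 − $5,250| = $1,375.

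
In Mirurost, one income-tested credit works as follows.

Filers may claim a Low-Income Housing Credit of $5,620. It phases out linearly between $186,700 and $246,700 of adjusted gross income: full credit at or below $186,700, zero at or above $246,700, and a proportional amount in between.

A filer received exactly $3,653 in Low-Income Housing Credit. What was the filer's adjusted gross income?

$207,700

$3,653 is 3,653/5,620 of the full $5,620, so 1,967/5,620 of the $60,000 range has been used: income = $186,700 + $60,000 × 1,967/5,620 = $207,700.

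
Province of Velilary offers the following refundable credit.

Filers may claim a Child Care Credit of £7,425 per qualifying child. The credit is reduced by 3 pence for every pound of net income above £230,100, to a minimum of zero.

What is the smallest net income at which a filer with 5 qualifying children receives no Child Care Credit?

£1,467,600

Full credit = 5 × £7,425 = £37,125.
The credit falls by 3% of each pound above £230,100, so it reaches zero when the excess is £37,125 / 3% = £1,237,500: income = £230,100 + £1,237,500 = £1,467,600.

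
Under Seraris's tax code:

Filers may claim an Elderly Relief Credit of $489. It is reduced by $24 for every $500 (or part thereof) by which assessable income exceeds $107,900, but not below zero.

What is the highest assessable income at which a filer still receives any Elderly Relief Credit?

After 20 increments the reduction is 20 × $24 = $480, leaving $9; one more increment wipes it out. Increment 20 ends at excess 20 × $500 = $10,000, so the highest qualifying income is $107,900 + $10,000 = $117,900.

$117,900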